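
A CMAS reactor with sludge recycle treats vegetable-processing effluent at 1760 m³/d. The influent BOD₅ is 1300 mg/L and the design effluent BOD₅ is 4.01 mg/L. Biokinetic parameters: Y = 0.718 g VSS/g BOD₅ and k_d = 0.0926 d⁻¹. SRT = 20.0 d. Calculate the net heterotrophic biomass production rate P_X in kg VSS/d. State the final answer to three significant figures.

P_X ≈ 574 kg VSS/d

The observed yield is Y_obs = Y/(1 + k_d·θ_c) = 0.718 / (1 + 0.0926 × 20.0) = 0.718 / 2.852 = 0.2518 g VSS per g BOD₅ removed.
ΔS = 1300 − 4.01 = 1296 mg/L, so the substrate removal rate is 1760 × 1296/1000 = 2281 kg BOD₅/d.
Biomass produced: P_X = Y_obs·Q·ΔS = 0.2518 × 2281 ≈ 574.2 kg VSS/d.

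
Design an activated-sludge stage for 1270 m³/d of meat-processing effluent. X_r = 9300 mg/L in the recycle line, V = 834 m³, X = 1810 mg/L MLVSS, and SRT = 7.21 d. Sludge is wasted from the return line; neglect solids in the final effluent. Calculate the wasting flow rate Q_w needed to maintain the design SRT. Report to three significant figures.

Q_w ≈ 22.5 m³/d

θ_c = V·X/(Q_w·X_r) when wasting from the recycle, so Q_w = V·X/(θ_c·X_r) = 834.0 × 1810 / (7.21 × 9300) = 22.51 m³/d.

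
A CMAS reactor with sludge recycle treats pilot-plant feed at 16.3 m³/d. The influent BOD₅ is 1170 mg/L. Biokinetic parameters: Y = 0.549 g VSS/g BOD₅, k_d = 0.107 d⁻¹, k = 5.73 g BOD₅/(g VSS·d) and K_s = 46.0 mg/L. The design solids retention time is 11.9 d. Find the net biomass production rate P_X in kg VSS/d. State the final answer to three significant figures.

P_X ≈ 4.59 kg VSS/d

From the Monod/SRT balance for a CMAS, S = K_s·(1+k_d θ_c)/[θ_c·(Y k − k_d) − 1] = 46.0 × (1 + 0.107 × 11.9) / [11.9 × (0.549 × 5.73 − 0.107) − 1] = 104.6 / 35.16 = 2.974 mg/L.
Correct the yield for decay: Y_obs = Y/(1 + k_d θ_c) = 0.549 / (1 + 0.107 × 11.9) = 0.549 / 2.273 = 0.2415.
Substrate removed = Q·(S₀ − S) = 16.3 m³/d × (1170 − 2.97) g/m³ = 1.9×10^4 g/d = 19.02 kg/d.
So the net sludge growth is P_X = 0.2415 × 19.02 = 4.594 kg VSS/d.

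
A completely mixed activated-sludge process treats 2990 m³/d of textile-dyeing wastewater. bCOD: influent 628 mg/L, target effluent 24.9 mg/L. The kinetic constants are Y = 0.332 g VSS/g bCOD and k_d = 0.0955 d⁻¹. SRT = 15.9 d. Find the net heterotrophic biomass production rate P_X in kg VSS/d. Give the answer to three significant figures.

The observed yield is Y_obs = Y/(1 + k_d·θ_c) = 0.332 / (1 + 0.0955 × 15.9) = 0.332 / 2.518 = 0.1318 g VSS per g bCOD removed.
ΔS = 628 − 24.9 = 603.1 mg/L, so the substrate removal rate is 2990 × 603.1/1000 = 1803 kg bCOD/d.
Biomass produced: P_X = Y_obs·Q·ΔS = 0.1318 × 1803 ≈ 237.7 kg VSS/d.

P_X ≈ 238 kg VSS/d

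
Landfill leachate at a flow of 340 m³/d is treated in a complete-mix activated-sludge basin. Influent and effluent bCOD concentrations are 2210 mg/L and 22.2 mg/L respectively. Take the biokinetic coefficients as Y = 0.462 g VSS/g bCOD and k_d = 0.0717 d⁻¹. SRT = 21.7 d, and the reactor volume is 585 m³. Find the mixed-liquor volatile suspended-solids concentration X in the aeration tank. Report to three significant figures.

X ≈ 4990 mg/L

X = Y·Q·ΔS·θ_c / [V·(1 + k_d θ_c)] = 0.462 × 340 × (2210 − 22.2) × 21.7 / [585 × (1 + 0.0717 × 21.7)] = 4988 mg/L.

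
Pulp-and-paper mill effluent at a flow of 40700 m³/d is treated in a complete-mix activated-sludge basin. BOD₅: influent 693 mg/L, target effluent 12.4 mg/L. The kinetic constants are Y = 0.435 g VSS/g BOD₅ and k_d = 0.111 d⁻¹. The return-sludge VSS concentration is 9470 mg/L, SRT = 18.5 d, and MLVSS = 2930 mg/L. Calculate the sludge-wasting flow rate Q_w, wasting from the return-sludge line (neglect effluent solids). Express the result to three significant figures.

Steady-state biomass mass balance: V·X·(1 + k_d·θ_c) = Y·Q·(S₀ − S)·θ_c, so V = 0.435 × 40700 × (693 − 12.4) × 18.5 / [2930 × (1 + 0.111 × 18.5)] = 2.23×10^8 / 8947 = 24916 m³.
Wasting from the return line (neglecting effluent solids): Q_w = V·X / (θ_c·X_r) = 24916 × 2930 / (18.5 × 9470) = 416.7 m³/d.

Q_w ≈ 417 m³/d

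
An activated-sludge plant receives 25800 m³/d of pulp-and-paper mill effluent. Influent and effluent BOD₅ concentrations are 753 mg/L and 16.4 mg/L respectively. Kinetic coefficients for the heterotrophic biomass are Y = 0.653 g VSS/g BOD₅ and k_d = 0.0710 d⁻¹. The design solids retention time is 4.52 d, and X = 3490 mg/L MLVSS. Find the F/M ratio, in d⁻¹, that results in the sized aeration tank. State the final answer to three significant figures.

Rearranging the biomass balance for a CMAS with decay, V = Y·Q·ΔS·θ_c / [X·(1+k_d θ_c)] = 0.653 × 25800 × (753 − 16.4) × 4.52 / [3490 × (1 + 0.0710 × 4.52)] = 5.61×10^7 / 4610 = 12167 m³.
F/M = applied load / biomass = Q·S₀/(V·X) = 25800 × 753 / (12167 × 3490) = 0.4575 d⁻¹.

F/M ≈ 0.457 d⁻¹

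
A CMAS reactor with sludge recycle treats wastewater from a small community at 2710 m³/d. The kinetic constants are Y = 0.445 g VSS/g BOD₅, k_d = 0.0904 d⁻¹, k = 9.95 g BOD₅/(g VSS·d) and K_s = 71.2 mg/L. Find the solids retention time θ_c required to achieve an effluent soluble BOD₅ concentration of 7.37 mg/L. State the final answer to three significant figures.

θ_c ≈ 3.08 d

Specific growth rate at S = 7.37 mg/L: μ = YkS/(K_s+S) = 0.445·9.95·7.37/(71.2+7.37) = 0.4153 d⁻¹.
Then 1/θ_c = μ − k_d = 0.4153 − 0.0904 = 0.3249 d⁻¹, giving θ_c = 3.078 d.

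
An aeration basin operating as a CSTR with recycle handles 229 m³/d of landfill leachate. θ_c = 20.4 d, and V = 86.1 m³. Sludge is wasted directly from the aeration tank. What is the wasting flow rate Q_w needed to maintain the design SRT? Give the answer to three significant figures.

Wasting from the aeration tank: Q_w = V / θ_c = 86.10 / 20.4 = 4.221 m³/d.

Q_w ≈ 4.22 m³/d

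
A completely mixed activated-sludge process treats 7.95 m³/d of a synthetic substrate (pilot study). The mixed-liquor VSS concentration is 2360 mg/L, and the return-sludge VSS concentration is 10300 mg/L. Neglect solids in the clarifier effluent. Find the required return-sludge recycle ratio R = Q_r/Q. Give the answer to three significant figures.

R ≈ 0.297

Mass balance around the secondary clarifier (neglecting effluent solids): R = X / (X_r − X) = 2360 / (10300 − 2360) = 0.2972.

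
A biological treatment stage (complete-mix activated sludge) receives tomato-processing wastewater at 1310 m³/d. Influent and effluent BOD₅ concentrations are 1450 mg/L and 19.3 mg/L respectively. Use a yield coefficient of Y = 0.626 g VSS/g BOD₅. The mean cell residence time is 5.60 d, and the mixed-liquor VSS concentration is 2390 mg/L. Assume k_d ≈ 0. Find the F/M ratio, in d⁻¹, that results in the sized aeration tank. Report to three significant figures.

With k_d = 0 the design equation reduces to V = Y Q (S₀−S) θ_c / X = 0.626 × 1310 × (1450 − 19.3) × 5.60 / 2390 = 2749 m³.
F/M = Q·S₀ / (V·X) = 1310 × 1450 / (2749 × 2390) = 0.2891 g BOD₅·(g VSS·d)⁻¹.

F/M ≈ 0.289 d⁻¹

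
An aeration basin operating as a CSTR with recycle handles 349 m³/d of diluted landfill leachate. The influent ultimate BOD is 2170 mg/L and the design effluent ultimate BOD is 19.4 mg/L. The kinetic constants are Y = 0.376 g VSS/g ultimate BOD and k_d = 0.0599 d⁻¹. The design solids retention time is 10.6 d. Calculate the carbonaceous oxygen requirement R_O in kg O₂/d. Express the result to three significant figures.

Observed yield with endogenous decay: Y_obs = Y / (1 + k_d·θ_c) = 0.376 / (1 + 0.0599 × 10.6) = 0.376 / 1.635 = 0.2300 g VSS/g ultimate BOD.
Substrate removed = Q·(S₀ − S) = 349 m³/d × (2170 − 19.4) g/m³ = 7.51×10^5 g/d = 750.6 kg/d.
P_X = Y_obs·Q·(S₀ − S) = 0.2300 × 750.6 = 172.6 kg VSS/d.
R_O = Q·(S₀ − S) − 1.42·P_X = 750.6 − 1.42 × 172.6 = 505.5 kg O₂/d.

R_O ≈ 505 kg O₂/d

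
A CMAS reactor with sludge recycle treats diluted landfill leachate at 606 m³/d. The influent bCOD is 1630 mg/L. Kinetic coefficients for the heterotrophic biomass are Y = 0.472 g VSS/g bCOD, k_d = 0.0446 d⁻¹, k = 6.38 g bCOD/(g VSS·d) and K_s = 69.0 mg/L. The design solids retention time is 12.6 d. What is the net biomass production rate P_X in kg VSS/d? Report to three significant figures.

From the Monod/SRT balance for a CMAS, S = K_s·(1+k_d θ_c)/[θ_c·(Y k − k_d) − 1] = 69.0 × (1 + 0.0446 × 12.6) / [12.6 × (0.472 × 6.38 − 0.0446) − 1] = 107.8 / 36.38 = 2.962 mg/L.
Correct the yield for decay: Y_obs = Y/(1 + k_d θ_c) = 0.472 / (1 + 0.0446 × 12.6) = 0.472 / 1.562 = 0.3022.
Mass of bCOD removed per day: Q(S₀ − S) = 606 × 1627 g/m³ = 986.0 kg/d.
Biomass produced: P_X = Y_obs·Q·ΔS = 0.3022 × 986.0 ≈ 297.9 kg VSS/d.

P_X ≈ 298 kg VSS/d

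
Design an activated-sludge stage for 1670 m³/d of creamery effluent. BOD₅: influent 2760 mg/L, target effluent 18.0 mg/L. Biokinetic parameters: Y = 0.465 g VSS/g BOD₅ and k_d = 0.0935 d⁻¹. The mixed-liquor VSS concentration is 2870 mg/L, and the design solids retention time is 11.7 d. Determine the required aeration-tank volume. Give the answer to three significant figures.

V ≈ 4150 m³

Steady-state biomass mass balance: V·X·(1 + k_d·θ_c) = Y·Q·(S₀ − S)·θ_c, so V = 0.465 × 1670 × (2760 − 18.0) × 11.7 / [2870 × (1 + 0.0935 × 11.7)] = 2.49×10^7 / 6010 = 4145 m³.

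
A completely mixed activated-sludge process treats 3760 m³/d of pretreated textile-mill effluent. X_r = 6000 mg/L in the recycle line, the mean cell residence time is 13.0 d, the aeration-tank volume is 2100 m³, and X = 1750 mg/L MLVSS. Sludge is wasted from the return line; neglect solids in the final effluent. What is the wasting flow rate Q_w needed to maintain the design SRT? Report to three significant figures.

Q_w ≈ 47.1 m³/d

Q_w = (V·X)/(θ_c X_r) = 2100 × 1750 / (13.0 × 6000) = 47.12 m³/d.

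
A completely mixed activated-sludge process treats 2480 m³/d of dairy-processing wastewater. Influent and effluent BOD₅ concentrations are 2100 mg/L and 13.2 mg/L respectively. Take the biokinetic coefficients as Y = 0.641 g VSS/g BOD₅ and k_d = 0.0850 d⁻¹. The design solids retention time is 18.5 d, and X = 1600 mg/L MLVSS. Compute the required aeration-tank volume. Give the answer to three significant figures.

V ≈ 14900 m³

Steady-state biomass mass balance: V·X·(1 + k_d·θ_c) = Y·Q·(S₀ − S)·θ_c, so V = 0.641 × 2480 × (2100 − 13.2) × 18.5 / [1600 × (1 + 0.0850 × 18.5)] = 6.14×10^7 / 4116 = 14910 m³.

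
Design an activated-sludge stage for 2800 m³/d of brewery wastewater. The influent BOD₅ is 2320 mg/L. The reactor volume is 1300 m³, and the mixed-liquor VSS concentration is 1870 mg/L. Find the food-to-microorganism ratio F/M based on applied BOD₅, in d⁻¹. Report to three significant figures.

F/M = applied load / biomass = Q·S₀/(V·X) = 2800 × 2320 / (1300 × 1870) = 2.672 d⁻¹.

F/M ≈ 2.67 d⁻¹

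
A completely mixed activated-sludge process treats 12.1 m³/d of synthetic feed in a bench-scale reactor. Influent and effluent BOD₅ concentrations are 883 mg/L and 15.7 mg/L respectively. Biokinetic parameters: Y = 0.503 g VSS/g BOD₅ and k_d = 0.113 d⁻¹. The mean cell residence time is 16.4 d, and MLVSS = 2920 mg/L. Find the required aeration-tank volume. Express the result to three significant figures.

Rearranging the biomass balance for a CMAS with decay, V = Y·Q·ΔS·θ_c / [X·(1+k_d θ_c)] = 0.503 × 12.1 × (883 − 15.7) × 16.4 / [2920 × (1 + 0.113 × 16.4)] = 8.66×10^4 / 8331 = 10.39 m³.

V ≈ 10.4 m³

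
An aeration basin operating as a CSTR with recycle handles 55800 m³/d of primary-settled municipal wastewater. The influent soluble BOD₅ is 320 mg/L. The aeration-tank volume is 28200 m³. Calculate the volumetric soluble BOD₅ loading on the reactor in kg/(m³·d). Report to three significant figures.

L_v ≈ 0.633 kg soluble BOD₅/(m³·d)

L_v = Q S₀ / V = 55800 × 320 × 10⁻³ / 28200 = 0.6332 kg/(m³·d).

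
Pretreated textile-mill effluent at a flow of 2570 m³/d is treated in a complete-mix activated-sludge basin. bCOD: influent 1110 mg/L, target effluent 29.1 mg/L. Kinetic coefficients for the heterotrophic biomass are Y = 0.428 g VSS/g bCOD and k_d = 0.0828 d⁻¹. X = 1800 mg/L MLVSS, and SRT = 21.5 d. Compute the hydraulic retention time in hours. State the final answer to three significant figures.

τ ≈ 47.7 h

From the SRT design equation V = Y Q (S₀−S) θ_c / [X (1 + k_d θ_c)] = 0.428 × 2570 × (1110 − 29.1) × 21.5 / [1800 × (1 + 0.0828 × 21.5)] = 2.56×10^7 / 5004 = 5108 m³.
HRT = V/Q = 5108 m³ / 2570 m³·d⁻¹ = 1.988 d × 24 = 47.70 h.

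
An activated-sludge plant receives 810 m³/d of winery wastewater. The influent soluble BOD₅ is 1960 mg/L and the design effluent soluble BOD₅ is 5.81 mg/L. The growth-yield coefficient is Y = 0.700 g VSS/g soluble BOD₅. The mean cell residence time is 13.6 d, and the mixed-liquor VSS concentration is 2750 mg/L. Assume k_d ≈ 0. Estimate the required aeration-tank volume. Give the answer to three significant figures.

V·X = Y·Q·ΔS·θ_c gives V = 0.700 × 810 × (1960 − 5.81) × 13.6 / 2750 = 5480 m³.

V ≈ 5480 m³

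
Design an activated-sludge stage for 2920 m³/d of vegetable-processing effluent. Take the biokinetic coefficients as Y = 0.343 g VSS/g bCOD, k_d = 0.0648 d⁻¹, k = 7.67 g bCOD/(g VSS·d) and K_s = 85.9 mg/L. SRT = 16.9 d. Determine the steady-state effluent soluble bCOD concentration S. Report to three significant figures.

S ≈ 4.25 mg/L

From the Monod/SRT balance for a CMAS, S = K_s·(1+k_d θ_c)/[θ_c·(Y k − k_d) − 1] = 85.9 × (1 + 0.0648 × 16.9) / [16.9 × (0.343 × 7.67 − 0.0648) − 1] = 180.0 / 42.37 = 4.248 mg/L.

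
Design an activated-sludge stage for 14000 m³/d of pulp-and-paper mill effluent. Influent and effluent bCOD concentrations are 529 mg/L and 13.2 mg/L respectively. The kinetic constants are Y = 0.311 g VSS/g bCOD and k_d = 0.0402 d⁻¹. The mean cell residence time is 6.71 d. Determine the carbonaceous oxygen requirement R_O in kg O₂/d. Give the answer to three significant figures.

Observed yield with endogenous decay: Y_obs = Y / (1 + k_d·θ_c) = 0.311 / (1 + 0.0402 × 6.71) = 0.311 / 1.270 = 0.2449 g VSS/g bCOD.
ΔS = 529 − 13.2 = 515.8 mg/L, so the substrate removal rate is 14000 × 515.8/1000 = 7221 kg bCOD/d.
Biomass synthesised: P_X = Y_obs × 7221 = 1769 kg VSS/d.
R_O = Q·(S₀ − S) − 1.42·P_X = 7221 − 1.42 × 1769 = 4710 kg O₂/d.

R_O ≈ 4710 kg O₂/d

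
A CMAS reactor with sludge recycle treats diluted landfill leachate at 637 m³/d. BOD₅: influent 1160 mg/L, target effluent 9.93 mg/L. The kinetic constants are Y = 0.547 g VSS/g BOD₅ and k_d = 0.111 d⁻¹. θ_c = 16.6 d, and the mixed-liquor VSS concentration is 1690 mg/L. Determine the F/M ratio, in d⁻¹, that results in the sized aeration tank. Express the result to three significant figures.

F/M ≈ 0.316 d⁻¹

Rearranging the biomass balance for a CMAS with decay, V = Y·Q·ΔS·θ_c / [X·(1+k_d θ_c)] = 0.547 × 637 × (1160 − 9.93) × 16.6 / [1690 × (1 + 0.111 × 16.6)] = 6.65×10^6 / 4804 = 1385 m³.
F/M = applied load / biomass = Q·S₀/(V·X) = 637 × 1160 / (1385 × 1690) = 0.3158 d⁻¹.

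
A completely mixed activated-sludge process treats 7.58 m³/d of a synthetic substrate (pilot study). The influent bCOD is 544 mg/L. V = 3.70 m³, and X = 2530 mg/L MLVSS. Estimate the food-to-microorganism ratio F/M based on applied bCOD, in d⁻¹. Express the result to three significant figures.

F/M = Q·S₀ / (V·X) = 7.58 × 544 / (3.700 × 2530) = 0.4405 g bCOD·(g VSS·d)⁻¹.

F/M ≈ 0.440 d⁻¹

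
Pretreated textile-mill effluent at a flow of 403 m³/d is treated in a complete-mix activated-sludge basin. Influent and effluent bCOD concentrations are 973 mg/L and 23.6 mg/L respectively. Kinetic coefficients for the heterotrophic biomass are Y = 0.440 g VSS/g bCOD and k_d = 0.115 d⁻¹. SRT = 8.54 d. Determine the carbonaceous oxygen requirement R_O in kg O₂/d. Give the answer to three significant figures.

R_O ≈ 262 kg O₂/d

Correct the yield for decay: Y_obs = Y/(1 + k_d θ_c) = 0.440 / (1 + 0.115 × 8.54) = 0.440 / 1.982 = 0.2220.
Mass of bCOD removed per day: Q(S₀ − S) = 403 × 949.4 g/m³ = 382.6 kg/d.
Net sludge production P_X = 0.2220 × 382.6 = 84.93 kg VSS/d.
Carbonaceous O₂ demand = substrate oxidised − cell-mass equivalent = 382.6 − 1.42 × 84.93 = 262.0 kg O₂/d.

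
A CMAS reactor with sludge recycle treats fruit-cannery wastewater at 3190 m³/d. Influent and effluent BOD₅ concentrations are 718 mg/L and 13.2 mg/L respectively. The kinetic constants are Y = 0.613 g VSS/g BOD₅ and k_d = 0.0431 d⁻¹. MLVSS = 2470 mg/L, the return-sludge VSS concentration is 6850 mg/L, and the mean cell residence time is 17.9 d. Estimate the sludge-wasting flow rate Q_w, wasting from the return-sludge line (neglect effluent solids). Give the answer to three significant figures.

Q_w ≈ 114 m³/d

Rearranging the biomass balance for a CMAS with decay, V = Y·Q·ΔS·θ_c / [X·(1+k_d θ_c)] = 0.613 × 3190 × (718 − 13.2) × 17.9 / [2470 × (1 + 0.0431 × 17.9)] = 2.47×10^7 / 4376 = 5638 m³.
Q_w = (V·X)/(θ_c X_r) = 5638 × 2470 / (17.9 × 6850) = 113.6 m³/d.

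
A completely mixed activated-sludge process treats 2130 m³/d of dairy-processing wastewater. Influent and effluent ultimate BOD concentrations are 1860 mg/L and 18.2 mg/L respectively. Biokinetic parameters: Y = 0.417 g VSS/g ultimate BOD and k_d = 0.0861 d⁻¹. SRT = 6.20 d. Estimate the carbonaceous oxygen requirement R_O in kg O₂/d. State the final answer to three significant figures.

R_O ≈ 2410 kg O₂/d

The observed yield is Y_obs = Y/(1 + k_d·θ_c) = 0.417 / (1 + 0.0861 × 6.20) = 0.417 / 1.534 = 0.2719 g VSS per g ultimate BOD removed.
Mass of ultimate BOD removed per day: Q(S₀ − S) = 2130 × 1842 g/m³ = 3923 kg/d.
Biomass synthesised: P_X = Y_obs × 3923 = 1067 kg VSS/d.
Carbonaceous O₂ demand = substrate oxidised − cell-mass equivalent = 3923 − 1.42 × 1067 = 2409 kg O₂/d.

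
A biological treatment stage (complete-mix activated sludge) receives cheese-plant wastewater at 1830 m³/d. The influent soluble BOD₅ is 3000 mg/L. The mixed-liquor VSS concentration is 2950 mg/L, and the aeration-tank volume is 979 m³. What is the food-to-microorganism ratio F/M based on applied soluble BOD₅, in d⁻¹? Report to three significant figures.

F/M ≈ 1.90 d⁻¹

Food-to-microorganism ratio F/M = Q S₀ / (V X) = 1830 × 3000 / (979.0 × 2950) = 1.901 d⁻¹.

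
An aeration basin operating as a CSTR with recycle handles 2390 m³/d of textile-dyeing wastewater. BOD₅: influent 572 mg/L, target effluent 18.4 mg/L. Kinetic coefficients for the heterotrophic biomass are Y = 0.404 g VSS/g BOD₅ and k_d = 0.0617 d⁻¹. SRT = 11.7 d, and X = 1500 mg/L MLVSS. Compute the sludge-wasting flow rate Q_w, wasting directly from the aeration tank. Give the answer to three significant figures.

From the SRT design equation V = Y Q (S₀−S) θ_c / [X (1 + k_d θ_c)] = 0.404 × 2390 × (572 − 18.4) × 11.7 / [1500 × (1 + 0.0617 × 11.7)] = 6.25×10^6 / 2583 = 2421 m³.
For wasting at MLVSS concentration, Q_w = V/θ_c = 2421/11.7 = 207.0 m³/d.

Q_w ≈ 207 m³/d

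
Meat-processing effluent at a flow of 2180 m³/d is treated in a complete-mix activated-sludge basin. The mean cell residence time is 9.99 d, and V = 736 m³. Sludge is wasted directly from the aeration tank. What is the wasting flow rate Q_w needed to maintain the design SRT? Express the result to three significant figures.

Q_w ≈ 73.7 m³/d

Wasting from the aeration tank: Q_w = V / θ_c = 736.0 / 9.99 = 73.67 m³/d.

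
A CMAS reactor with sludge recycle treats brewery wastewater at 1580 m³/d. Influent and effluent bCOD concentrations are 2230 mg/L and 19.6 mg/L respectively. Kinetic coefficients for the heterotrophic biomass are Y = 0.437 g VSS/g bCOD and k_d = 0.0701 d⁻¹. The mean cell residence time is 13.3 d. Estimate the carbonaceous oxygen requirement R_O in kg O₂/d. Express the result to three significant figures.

R_O ≈ 2370 kg O₂/d

The observed yield is Y_obs = Y/(1 + k_d·θ_c) = 0.437 / (1 + 0.0701 × 13.3) = 0.437 / 1.932 = 0.2262 g VSS per g bCOD removed.
Substrate removed = Q·(S₀ − S) = 1580 m³/d × (2230 − 19.6) g/m³ = 3.49×10^6 g/d = 3492 kg/d.
Biomass synthesised: P_X = Y_obs × 3492 = 789.8 kg VSS/d.
R_O = Q·(S₀ − S) − 1.42·P_X = 3492 − 1.42 × 789.8 = 2371 kg O₂/d.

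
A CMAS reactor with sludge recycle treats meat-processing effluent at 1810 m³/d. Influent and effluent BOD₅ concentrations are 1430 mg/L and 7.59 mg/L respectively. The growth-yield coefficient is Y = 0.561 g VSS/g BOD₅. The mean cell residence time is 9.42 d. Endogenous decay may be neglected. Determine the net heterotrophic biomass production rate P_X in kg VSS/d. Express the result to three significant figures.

Since k_d ≈ 0, Y_obs = Y = 0.561 g VSS/g BOD₅.
Q·(S₀ − S) = 1810 × (1430 − 7.59) × 10⁻³ = 2575 kg/d removed.
So the net sludge growth is P_X = 0.5610 × 2575 = 1444 kg VSS/d.

P_X ≈ 1440 kg VSS/d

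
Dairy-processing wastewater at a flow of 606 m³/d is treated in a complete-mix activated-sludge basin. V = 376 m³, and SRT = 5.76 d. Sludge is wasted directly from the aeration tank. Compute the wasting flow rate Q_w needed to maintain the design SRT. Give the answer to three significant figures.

Q_w ≈ 65.3 m³/d

With mixed-liquor wasting, θ_c = V/Q_w, so Q_w = V/θ_c = 376.0/5.76 = 65.28 m³/d.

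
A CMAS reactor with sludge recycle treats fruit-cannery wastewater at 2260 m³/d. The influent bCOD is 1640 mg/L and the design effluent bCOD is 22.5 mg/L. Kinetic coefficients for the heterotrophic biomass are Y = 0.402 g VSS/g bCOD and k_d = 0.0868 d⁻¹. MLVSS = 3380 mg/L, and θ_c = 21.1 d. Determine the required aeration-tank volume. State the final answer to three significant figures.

V ≈ 3240 m³

From the SRT design equation V = Y Q (S₀−S) θ_c / [X (1 + k_d θ_c)] = 0.402 × 2260 × (1640 − 22.5) × 21.1 / [3380 × (1 + 0.0868 × 21.1)] = 3.1×10^7 / 9570 = 3240 m³.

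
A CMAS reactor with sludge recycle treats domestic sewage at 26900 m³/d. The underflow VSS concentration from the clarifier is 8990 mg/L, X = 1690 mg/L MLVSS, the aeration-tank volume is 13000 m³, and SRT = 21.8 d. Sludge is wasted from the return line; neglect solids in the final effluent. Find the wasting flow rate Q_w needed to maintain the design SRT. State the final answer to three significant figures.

Q_w = (V·X)/(θ_c X_r) = 13000 × 1690 / (21.8 × 8990) = 112.1 m³/d.

Q_w ≈ 112 m³/d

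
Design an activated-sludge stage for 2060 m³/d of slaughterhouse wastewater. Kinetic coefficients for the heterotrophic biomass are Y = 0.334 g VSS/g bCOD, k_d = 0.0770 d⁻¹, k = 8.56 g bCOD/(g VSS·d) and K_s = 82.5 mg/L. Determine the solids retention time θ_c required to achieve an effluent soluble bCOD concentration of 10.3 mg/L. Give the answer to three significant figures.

θ_c ≈ 4.16 d

At the target effluent, Y k S/(K_s+S) = 0.334×8.56×10.3/92.80 = 0.3173 d⁻¹.
θ_c = 1/(μ − k_d) = 1/(0.3173 − 0.0770) = 1/0.2403 = 4.161 d.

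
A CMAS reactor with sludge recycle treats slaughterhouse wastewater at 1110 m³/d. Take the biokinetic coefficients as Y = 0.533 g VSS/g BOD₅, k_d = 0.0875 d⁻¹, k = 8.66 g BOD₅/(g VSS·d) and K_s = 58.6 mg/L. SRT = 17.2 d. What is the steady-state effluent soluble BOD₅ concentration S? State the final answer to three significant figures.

From the Monod/SRT balance for a CMAS, S = K_s·(1+k_d θ_c)/[θ_c·(Y k − k_d) − 1] = 58.6 × (1 + 0.0875 × 17.2) / [17.2 × (0.533 × 8.66 − 0.0875) − 1] = 146.8 / 76.89 = 1.909 mg/L.

S ≈ 1.91 mg/L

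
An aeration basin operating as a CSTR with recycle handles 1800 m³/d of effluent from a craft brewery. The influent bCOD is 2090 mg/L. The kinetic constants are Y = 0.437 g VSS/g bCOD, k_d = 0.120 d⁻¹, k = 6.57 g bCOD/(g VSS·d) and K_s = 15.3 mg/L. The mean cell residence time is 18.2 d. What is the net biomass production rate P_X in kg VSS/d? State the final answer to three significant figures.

Effluent substrate depends only on kinetics and SRT: S = K_s(1 + k_d θ_c) / [θ_c(Yk − k_d) − 1] = 15.3 × (1 + 0.120 × 18.2) / [18.2 × (0.437 × 6.57 − 0.120) − 1] = 48.72 / 49.07 = 0.9928 mg/L.
Observed yield with endogenous decay: Y_obs = Y / (1 + k_d·θ_c) = 0.437 / (1 + 0.120 × 18.2) = 0.437 / 3.184 = 0.1372 g VSS/g bCOD.
Mass of bCOD removed per day: Q(S₀ − S) = 1800 × 2089 g/m³ = 3760 kg/d.
P_X = Y_obs · Q(S₀ − S) = 0.1372 × 3760 = 516.1 kg VSS/d.

P_X ≈ 516 kg VSS/d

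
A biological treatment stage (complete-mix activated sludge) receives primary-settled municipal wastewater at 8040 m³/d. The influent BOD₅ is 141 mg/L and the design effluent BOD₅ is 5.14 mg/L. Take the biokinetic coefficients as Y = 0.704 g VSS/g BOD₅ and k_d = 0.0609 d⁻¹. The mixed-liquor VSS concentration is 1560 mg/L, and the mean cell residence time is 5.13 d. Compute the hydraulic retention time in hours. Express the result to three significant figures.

Steady-state biomass mass balance: V·X·(1 + k_d·θ_c) = Y·Q·(S₀ − S)·θ_c, so V = 0.704 × 8040 × (141 − 5.14) × 5.13 / [1560 × (1 + 0.0609 × 5.13)] = 3.94×10^6 / 2047 = 1927 m³.
HRT = V/Q = 1927 m³ / 8040 m³·d⁻¹ = 0.2397 d × 24 = 5.752 h.

τ ≈ 5.75 h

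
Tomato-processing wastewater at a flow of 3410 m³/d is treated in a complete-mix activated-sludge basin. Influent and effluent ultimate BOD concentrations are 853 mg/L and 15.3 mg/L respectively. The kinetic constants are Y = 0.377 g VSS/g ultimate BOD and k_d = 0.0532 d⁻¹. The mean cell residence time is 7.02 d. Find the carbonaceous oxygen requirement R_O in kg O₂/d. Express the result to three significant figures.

The observed yield is Y_obs = Y/(1 + k_d·θ_c) = 0.377 / (1 + 0.0532 × 7.02) = 0.377 / 1.373 = 0.2745 g VSS per g ultimate BOD removed.
Substrate removed = Q·(S₀ − S) = 3410 m³/d × (853 − 15.3) g/m³ = 2.86×10^6 g/d = 2857 kg/d.
Biomass synthesised: P_X = Y_obs × 2857 = 784.1 kg VSS/d.
Carbonaceous O₂ demand = substrate oxidised − cell-mass equivalent = 2857 − 1.42 × 784.1 = 1743 kg O₂/d.

R_O ≈ 1740 kg O₂/d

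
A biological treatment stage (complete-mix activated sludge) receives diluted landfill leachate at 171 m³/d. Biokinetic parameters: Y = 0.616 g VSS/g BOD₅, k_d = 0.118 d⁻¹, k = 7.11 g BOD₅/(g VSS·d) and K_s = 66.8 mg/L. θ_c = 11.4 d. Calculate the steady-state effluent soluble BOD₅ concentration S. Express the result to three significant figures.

S ≈ 3.29 mg/L

Effluent substrate depends only on kinetics and SRT: S = K_s(1 + k_d θ_c) / [θ_c(Yk − k_d) − 1] = 66.8 × (1 + 0.118 × 11.4) / [11.4 × (0.616 × 7.11 − 0.118) − 1] = 156.7 / 47.58 = 3.292 mg/L.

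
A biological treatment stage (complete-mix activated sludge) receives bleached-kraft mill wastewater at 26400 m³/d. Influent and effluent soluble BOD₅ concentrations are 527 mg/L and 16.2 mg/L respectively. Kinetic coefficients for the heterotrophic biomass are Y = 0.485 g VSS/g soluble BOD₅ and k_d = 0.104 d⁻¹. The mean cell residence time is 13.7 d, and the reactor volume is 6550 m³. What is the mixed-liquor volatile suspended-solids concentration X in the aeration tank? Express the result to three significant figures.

From V·X·(1 + k_d·θ_c) = Y·Q·(S₀ − S)·θ_c: X = 0.485 × 26400 × (527 − 16.2) × 13.7 / [6550 × (1 + 0.104 × 13.7)] = 5642 mg/L.

X ≈ 5640 mg/L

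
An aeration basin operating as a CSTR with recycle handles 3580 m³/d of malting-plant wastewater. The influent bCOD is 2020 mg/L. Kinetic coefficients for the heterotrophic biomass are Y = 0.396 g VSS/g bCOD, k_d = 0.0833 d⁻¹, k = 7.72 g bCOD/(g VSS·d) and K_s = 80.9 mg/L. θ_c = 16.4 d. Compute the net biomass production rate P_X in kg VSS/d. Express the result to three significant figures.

Effluent substrate depends only on kinetics and SRT: S = K_s(1 + k_d θ_c) / [θ_c(Yk − k_d) − 1] = 80.9 × (1 + 0.0833 × 16.4) / [16.4 × (0.396 × 7.72 − 0.0833) − 1] = 191.4 / 47.77 = 4.007 mg/L.
Observed yield with endogenous decay: Y_obs = Y / (1 + k_d·θ_c) = 0.396 / (1 + 0.0833 × 16.4) = 0.396 / 2.366 = 0.1674 g VSS/g bCOD.
Mass of bCOD removed per day: Q(S₀ − S) = 3580 × 2016 g/m³ = 7217 kg/d.
Biomass produced: P_X = Y_obs·Q·ΔS = 0.1674 × 7217 ≈ 1208 kg VSS/d.

P_X ≈ 1210 kg VSS/d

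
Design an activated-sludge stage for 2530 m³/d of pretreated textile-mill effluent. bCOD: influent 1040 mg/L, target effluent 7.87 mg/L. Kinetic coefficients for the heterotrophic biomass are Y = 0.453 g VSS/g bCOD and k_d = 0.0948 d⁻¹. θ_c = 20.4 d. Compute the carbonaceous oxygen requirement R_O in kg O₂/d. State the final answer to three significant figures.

Observed yield with endogenous decay: Y_obs = Y / (1 + k_d·θ_c) = 0.453 / (1 + 0.0948 × 20.4) = 0.453 / 2.934 = 0.1544 g VSS/g bCOD.
ΔS = 1040 − 7.87 = 1032 mg/L, so the substrate removal rate is 2530 × 1032/1000 = 2611 kg bCOD/d.
Net sludge production P_X = 0.1544 × 2611 = 403.2 kg VSS/d.
R_O = Q·(S₀ − S) − 1.42·P_X = 2611 − 1.42 × 403.2 = 2039 kg O₂/d.

R_O ≈ 2040 kg O₂/d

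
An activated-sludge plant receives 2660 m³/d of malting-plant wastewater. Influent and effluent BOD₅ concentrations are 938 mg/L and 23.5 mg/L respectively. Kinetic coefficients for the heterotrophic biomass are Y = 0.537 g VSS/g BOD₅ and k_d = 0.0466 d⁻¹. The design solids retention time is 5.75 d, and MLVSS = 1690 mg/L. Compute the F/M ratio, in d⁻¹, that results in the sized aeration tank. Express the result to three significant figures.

Rearranging the biomass balance for a CMAS with decay, V = Y·Q·ΔS·θ_c / [X·(1+k_d θ_c)] = 0.537 × 2660 × (938 − 23.5) × 5.75 / [1690 × (1 + 0.0466 × 5.75)] = 7.51×10^6 / 2143 = 3505 m³.
Food-to-microorganism ratio F/M = Q S₀ / (V X) = 2660 × 938 / (3505 × 1690) = 0.4212 d⁻¹.

F/M ≈ 0.421 d⁻¹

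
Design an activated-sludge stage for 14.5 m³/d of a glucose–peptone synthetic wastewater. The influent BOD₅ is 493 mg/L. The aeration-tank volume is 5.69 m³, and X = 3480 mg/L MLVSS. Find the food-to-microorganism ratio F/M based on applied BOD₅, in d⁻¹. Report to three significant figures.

F/M = Q·S₀ / (V·X) = 14.5 × 493 / (5.690 × 3480) = 0.3610 g BOD₅·(g VSS·d)⁻¹.

F/M ≈ 0.361 d⁻¹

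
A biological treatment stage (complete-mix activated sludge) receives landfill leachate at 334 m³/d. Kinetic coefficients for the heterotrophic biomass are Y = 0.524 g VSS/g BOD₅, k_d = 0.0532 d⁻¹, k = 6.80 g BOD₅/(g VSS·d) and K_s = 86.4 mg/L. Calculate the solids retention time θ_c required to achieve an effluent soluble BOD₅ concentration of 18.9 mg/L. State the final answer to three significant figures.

θ_c ≈ 1.71 d

At the target effluent, Y k S/(K_s+S) = 0.524×6.80×18.9/105.3 = 0.6395 d⁻¹.
Then 1/θ_c = μ − k_d = 0.6395 − 0.0532 = 0.5863 d⁻¹, giving θ_c = 1.705 d.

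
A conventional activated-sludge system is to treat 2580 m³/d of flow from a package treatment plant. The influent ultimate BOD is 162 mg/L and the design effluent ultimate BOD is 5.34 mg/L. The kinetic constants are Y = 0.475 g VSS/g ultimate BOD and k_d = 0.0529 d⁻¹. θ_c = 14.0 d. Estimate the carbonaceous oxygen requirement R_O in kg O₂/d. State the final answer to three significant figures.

Observed yield with endogenous decay: Y_obs = Y / (1 + k_d·θ_c) = 0.475 / (1 + 0.0529 × 14.0) = 0.475 / 1.741 = 0.2729 g VSS/g ultimate BOD.
Mass of ultimate BOD removed per day: Q(S₀ − S) = 2580 × 156.7 g/m³ = 404.2 kg/d.
Net sludge production P_X = 0.2729 × 404.2 = 110.3 kg VSS/d.
R_O = Q·ΔS − 1.42 P_X = 404.2 − 156.6 = 247.6 kg O₂/d.

R_O ≈ 248 kg O₂/d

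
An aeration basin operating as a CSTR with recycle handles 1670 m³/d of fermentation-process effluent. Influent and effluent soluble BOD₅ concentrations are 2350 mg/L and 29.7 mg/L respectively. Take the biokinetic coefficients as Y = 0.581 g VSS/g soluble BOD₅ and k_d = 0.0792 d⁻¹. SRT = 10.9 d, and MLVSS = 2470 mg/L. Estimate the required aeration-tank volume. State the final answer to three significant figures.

V ≈ 5330 m³

Rearranging the biomass balance for a CMAS with decay, V = Y·Q·ΔS·θ_c / [X·(1+k_d θ_c)] = 0.581 × 1670 × (2350 − 29.7) × 10.9 / [2470 × (1 + 0.0792 × 10.9)] = 2.45×10^7 / 4602 = 5332 m³.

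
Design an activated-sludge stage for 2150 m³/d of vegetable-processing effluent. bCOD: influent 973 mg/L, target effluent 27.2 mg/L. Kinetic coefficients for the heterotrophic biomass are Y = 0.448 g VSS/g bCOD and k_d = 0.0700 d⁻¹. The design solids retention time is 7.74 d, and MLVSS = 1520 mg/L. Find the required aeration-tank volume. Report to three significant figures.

From the SRT design equation V = Y Q (S₀−S) θ_c / [X (1 + k_d θ_c)] = 0.448 × 2150 × (973 − 27.2) × 7.74 / [1520 × (1 + 0.0700 × 7.74)] = 7.05×10^6 / 2344 = 3009 m³.

V ≈ 3010 m³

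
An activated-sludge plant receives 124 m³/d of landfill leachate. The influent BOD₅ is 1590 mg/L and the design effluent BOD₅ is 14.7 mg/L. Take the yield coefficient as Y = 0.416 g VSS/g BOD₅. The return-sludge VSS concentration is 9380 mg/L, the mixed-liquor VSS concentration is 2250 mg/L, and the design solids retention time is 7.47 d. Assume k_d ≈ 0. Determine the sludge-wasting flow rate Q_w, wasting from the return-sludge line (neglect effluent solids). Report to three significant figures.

Q_w ≈ 8.66 m³/d

With k_d = 0 the design equation reduces to V = Y Q (S₀−S) θ_c / X = 0.416 × 124 × (1590 − 14.7) × 7.47 / 2250 = 269.8 m³.
Q_w = (V·X)/(θ_c X_r) = 269.8 × 2250 / (7.47 × 9380) = 8.663 m³/d.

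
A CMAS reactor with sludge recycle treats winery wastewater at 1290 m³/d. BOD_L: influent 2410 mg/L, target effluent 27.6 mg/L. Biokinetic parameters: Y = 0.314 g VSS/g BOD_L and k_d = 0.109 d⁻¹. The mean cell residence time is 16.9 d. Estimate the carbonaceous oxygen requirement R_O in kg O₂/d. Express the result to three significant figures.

Correct the yield for decay: Y_obs = Y/(1 + k_d θ_c) = 0.314 / (1 + 0.109 × 16.9) = 0.314 / 2.842 = 0.1105.
Q·(S₀ − S) = 1290 × (2410 − 27.6) × 10⁻³ = 3073 kg/d removed.
Biomass synthesised: P_X = Y_obs × 3073 = 339.5 kg VSS/d.
R_O = Q·ΔS − 1.42 P_X = 3073 − 482.2 = 2591 kg O₂/d.

R_O ≈ 2590 kg O₂/d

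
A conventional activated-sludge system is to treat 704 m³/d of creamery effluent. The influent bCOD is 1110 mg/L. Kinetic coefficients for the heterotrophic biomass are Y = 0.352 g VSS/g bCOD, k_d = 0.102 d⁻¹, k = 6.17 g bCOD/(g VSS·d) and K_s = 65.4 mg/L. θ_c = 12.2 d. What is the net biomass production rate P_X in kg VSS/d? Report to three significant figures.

P_X ≈ 122 kg VSS/d

For a completely mixed reactor with recycle the Lawrence–McCarty relation gives S = K_s·(1 + k_d·θ_c) / [θ_c·(Y·k − k_d) − 1] = 65.4 × (1 + 0.102 × 12.2) / [12.2 × (0.352 × 6.17 − 0.102) − 1] = 146.8 / 24.25 = 6.052 mg/L.
Correct the yield for decay: Y_obs = Y/(1 + k_d θ_c) = 0.352 / (1 + 0.102 × 12.2) = 0.352 / 2.244 = 0.1568.
ΔS = 1110 − 6.05 = 1104 mg/L, so the substrate removal rate is 704 × 1104/1000 = 777.2 kg bCOD/d.
Biomass produced: P_X = Y_obs·Q·ΔS = 0.1568 × 777.2 ≈ 121.9 kg VSS/d.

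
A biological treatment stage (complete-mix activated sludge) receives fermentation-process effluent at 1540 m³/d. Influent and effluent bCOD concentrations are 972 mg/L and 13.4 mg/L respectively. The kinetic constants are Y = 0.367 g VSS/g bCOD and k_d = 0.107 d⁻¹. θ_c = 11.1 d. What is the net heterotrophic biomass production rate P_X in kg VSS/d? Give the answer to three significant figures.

P_X ≈ 248 kg VSS/d

Correct the yield for decay: Y_obs = Y/(1 + k_d θ_c) = 0.367 / (1 + 0.107 × 11.1) = 0.367 / 2.188 = 0.1678.
Mass of bCOD removed per day: Q(S₀ − S) = 1540 × 958.6 g/m³ = 1476 kg/d.
Biomass produced: P_X = Y_obs·Q·ΔS = 0.1678 × 1476 ≈ 247.6 kg VSS/d.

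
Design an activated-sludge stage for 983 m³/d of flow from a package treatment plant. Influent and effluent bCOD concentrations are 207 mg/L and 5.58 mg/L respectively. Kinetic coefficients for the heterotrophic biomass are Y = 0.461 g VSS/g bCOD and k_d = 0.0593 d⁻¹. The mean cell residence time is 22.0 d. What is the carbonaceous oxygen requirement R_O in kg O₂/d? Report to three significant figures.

R_O ≈ 142 kg O₂/d

Y_obs = Y / (1 + k_d θ_c) = 0.461 / (1 + 0.0593 × 22.0) = 0.461 / 2.305 = 0.2000.
Substrate removed = Q·(S₀ − S) = 983 m³/d × (207 − 5.58) g/m³ = 1.98×10^5 g/d = 198.0 kg/d.
Net sludge production P_X = 0.2000 × 198.0 = 39.61 kg VSS/d.
Carbonaceous O₂ demand = substrate oxidised − cell-mass equivalent = 198.0 − 1.42 × 39.61 = 141.8 kg O₂/d.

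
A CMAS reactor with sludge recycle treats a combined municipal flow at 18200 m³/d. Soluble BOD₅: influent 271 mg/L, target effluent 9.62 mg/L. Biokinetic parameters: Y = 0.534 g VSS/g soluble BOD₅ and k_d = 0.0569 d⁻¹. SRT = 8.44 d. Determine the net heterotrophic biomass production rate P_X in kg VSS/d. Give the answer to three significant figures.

Correct the yield for decay: Y_obs = Y/(1 + k_d θ_c) = 0.534 / (1 + 0.0569 × 8.44) = 0.534 / 1.480 = 0.3608.
Substrate removed = Q·(S₀ − S) = 18200 m³/d × (271 − 9.62) g/m³ = 4.76×10^6 g/d = 4757 kg/d.
Biomass produced: P_X = Y_obs·Q·ΔS = 0.3608 × 4757 ≈ 1716 kg VSS/d.

P_X ≈ 1720 kg VSS/d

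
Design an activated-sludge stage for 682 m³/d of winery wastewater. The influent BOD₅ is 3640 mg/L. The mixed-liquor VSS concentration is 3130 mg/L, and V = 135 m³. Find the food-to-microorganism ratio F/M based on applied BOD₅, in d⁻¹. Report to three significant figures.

F/M ≈ 5.87 d⁻¹

F/M = Q·S₀ / (V·X) = 682 × 3640 / (135.0 × 3130) = 5.875 g BOD₅·(g VSS·d)⁻¹.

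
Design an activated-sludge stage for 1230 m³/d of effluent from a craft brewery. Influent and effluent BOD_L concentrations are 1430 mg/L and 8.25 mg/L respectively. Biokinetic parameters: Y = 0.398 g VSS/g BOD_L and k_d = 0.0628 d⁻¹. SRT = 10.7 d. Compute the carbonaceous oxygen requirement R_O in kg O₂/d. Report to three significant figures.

R_O ≈ 1160 kg O₂/d

Y_obs = Y / (1 + k_d θ_c) = 0.398 / (1 + 0.0628 × 10.7) = 0.398 / 1.672 = 0.2380.
Q·(S₀ − S) = 1230 × (1430 − 8.25) × 10⁻³ = 1749 kg/d removed.
P_X = Y_obs·Q·(S₀ − S) = 0.2380 × 1749 = 416.3 kg VSS/d.
Carbonaceous O₂ demand = substrate oxidised − cell-mass equivalent = 1749 − 1.42 × 416.3 = 1158 kg O₂/d.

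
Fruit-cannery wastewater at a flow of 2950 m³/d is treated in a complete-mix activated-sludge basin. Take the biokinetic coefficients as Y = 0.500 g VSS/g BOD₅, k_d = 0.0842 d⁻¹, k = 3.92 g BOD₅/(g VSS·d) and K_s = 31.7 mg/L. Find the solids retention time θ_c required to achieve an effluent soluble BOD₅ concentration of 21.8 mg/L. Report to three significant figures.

From 1/θ_c = Y·k·S/(K_s + S) − k_d: Y·k·S/(K_s+S) = 0.500 × 3.92 × 21.8 / (31.7 + 21.8) = 0.7987 d⁻¹.
θ_c = 1/(μ − k_d) = 1/(0.7987 − 0.0842) = 1/0.7145 = 1.400 d.

θ_c ≈ 1.40 d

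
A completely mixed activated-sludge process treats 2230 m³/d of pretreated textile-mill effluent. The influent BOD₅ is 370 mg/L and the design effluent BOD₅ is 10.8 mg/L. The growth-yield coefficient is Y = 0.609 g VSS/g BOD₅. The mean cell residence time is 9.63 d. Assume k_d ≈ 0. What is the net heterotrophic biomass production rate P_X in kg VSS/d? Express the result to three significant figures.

With endogenous decay neglected, the observed yield equals the true yield: Y_obs = Y = 0.609 g VSS/g BOD₅.
Mass of BOD₅ removed per day: Q(S₀ − S) = 2230 × 359.2 g/m³ = 801.0 kg/d.
Net biomass production P_X = Y_obs × Q·(S₀ − S) = 0.6090 × 801.0 = 487.8 kg VSS/d.

P_X ≈ 488 kg VSS/d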